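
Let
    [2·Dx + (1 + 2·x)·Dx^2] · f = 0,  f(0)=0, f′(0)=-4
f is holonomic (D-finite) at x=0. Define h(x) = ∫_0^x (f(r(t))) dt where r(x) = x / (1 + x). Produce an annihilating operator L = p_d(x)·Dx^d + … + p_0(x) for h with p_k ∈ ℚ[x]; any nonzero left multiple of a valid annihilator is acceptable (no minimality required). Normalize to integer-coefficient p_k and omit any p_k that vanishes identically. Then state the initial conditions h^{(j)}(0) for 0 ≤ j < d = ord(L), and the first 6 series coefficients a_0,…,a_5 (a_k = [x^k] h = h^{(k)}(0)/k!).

f: a_k = 0, -4, 4, -16/3, 8, -64/5, …
Change of var in L_f (x↦r) gives L₀.
∫: right-multiply L₀ by Dx.
L = (4 + 6·x)·Dx^2 + (1 + 4·x + 3·x^2)·Dx^3  (order 3).
h: a_k = 0, 0, -2, 8/3, -13/3, 8, …
ICs: h(0) = 0, h′(0) = 0, h′′(0) = -4.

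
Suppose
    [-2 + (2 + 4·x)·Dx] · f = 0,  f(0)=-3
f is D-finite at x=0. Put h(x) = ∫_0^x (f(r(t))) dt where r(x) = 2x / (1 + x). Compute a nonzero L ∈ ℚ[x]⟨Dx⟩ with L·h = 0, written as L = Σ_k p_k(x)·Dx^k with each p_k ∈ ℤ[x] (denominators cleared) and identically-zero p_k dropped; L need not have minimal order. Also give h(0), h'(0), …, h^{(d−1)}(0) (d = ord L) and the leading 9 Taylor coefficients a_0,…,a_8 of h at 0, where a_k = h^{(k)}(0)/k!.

L = -2·Dx + (1 + 6·x + 5·x^2)·Dx^2  (order 2).
h: a_k = 0, -3, -3, 4, -15/2, 18, -51, 1128/7, -2193/4, …
ICs: h(0) = 0, h′(0) = -3.

f: a_k = -3, -3, 3/2, -3/2, 15/8, -21/8, 63/16, -99/16, 1287/128, …
h₀=f(r): pull back L_f along r ⇒ L₀.
Integrate: L := L₀·Dx.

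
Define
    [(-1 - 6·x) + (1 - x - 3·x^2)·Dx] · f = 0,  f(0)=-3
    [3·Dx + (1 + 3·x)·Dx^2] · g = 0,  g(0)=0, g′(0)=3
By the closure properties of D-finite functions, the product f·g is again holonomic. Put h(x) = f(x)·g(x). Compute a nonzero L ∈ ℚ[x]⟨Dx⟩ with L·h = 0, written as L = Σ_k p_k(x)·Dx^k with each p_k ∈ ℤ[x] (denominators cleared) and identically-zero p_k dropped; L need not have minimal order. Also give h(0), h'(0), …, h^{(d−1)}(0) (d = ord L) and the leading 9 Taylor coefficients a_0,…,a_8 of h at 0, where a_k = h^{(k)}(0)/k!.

L = (9 + 36·x) + (-1 + 21·x + 45·x^2)·Dx + (-1 - 2·x + 6·x^2 + 9·x^3)·Dx^2  (order 2).
h: a_k = 0, -9, 9/2, -99/2, 99/4, -5391/20, 846/5, -220743/140, 389547/280, …
ICs: h(0) = 0, h′(0) = -9.

f: a_k = -3, -3, -12, -21, -57, -120, -291, -651, -1524, …
g: a_k = 0, 3, -9/2, 9, -81/4, 243/5, -243/2, 2187/7, -6561/8, …
Sym-product of L_f,L_g gives L₀ (≤ ord 2).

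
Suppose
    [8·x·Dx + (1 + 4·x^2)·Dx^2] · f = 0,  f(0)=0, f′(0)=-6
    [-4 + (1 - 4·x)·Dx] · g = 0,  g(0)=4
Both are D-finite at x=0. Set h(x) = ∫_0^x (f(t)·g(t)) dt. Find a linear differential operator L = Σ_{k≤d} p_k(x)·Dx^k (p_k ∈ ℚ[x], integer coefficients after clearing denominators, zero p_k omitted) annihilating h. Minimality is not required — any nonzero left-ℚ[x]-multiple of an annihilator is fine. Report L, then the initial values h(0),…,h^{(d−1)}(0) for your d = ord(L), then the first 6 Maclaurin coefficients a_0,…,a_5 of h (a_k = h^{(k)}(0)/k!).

L = 32·x·Dx + (8 - 8·x + 64·x^2)·Dx^2 + (-1 + 4·x - 4·x^2 + 16·x^3)·Dx^3  (order 3).
h: a_k = 0, 0, -12, -32, -88, -1408/5, …
ICs: h(0) = 0, h′(0) = 0, h′′(0) = -24.

f: a_k = 0, -6, 0, 8, 0, -96/5, …
g: a_k = 4, 16, 64, 256, 1024, 4096, …
h₀=f·g: eliminate ⇒ L₀, order ≤ 2·1.
h=∫₀ˣh₀: take L = L₀·Dx.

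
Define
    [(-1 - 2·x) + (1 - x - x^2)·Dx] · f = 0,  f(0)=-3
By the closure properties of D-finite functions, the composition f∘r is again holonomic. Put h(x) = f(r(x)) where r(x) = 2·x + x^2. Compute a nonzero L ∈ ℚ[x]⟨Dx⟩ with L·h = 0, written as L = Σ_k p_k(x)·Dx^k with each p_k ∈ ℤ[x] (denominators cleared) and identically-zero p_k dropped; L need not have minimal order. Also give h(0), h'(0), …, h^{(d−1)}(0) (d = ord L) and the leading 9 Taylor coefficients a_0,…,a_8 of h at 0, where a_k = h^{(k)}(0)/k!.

L = (2 + 10·x + 12·x^2 + 4·x^3) + (-1 + 2·x + 5·x^2 + 4·x^3 + x^4)·Dx  (order 1).
h: a_k = -3, -6, -27, -96, -354, -1302, -4785, -17592, -64671, …
ICs: h(0) = -3.

f: a_k = -3, -3, -6, -9, -15, -24, -39, -63, -102, …
Substitute x→r, Dx→(1/r')Dx; clear ⇒ L₀.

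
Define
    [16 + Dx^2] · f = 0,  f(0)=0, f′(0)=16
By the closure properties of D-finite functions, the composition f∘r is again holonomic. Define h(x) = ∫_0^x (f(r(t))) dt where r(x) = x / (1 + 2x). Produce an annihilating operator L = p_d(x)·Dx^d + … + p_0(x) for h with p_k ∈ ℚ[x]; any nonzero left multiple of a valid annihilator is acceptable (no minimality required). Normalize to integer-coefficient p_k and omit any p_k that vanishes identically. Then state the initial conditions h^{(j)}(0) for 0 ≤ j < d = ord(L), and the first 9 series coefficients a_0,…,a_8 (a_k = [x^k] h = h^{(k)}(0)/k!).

L = 16·Dx + (4 + 24·x + 48·x^2 + 32·x^3)·Dx^2 + (1 + 8·x + 24·x^2 + 32·x^3 + 16·x^4)·Dx^3  (order 3).
h: a_k = 0, 0, 8, -32/3, 16/3, 128/5, -5504/45, 2560/7, -282752/315, …
ICs: h(0) = 0, h′(0) = 0, h′′(0) = 16.

f: a_k = 0, 16, 0, -128/3, 0, 512/15, 0, -4096/315, 0, …
h₀=f(r): pull back L_f along r ⇒ L₀.
∫: right-multiply L₀ by Dx.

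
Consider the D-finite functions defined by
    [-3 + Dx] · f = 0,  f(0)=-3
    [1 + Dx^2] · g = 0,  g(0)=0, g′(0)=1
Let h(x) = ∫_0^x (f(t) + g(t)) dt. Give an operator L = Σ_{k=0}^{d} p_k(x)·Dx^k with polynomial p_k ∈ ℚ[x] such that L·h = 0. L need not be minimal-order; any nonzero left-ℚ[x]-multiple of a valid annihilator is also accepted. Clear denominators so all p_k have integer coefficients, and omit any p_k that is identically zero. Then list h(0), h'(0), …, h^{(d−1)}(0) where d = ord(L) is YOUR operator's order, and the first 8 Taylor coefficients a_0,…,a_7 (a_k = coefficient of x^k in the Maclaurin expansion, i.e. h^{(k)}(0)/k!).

f: a_k = -3, -9, -27/2, -27/2, -81/8, -243/40, -243/80, -729/560, …
g: a_k = 0, 1, 0, -1/6, 0, 1/120, 0, -1/5040, …
Weyl lclm of L_f,L_g ⇒ L₀ (ord ≤ 3).
h=∫h₀ ⇒ L = L₀·Dx.
L = -3·Dx + Dx^2 - 3·Dx^3 + Dx^4  (order 4).
h: a_k = 0, -3, -4, -9/2, -41/12, -81/40, -91/90, -243/560, …
ICs: h(0) = 0, h′(0) = -3, h′′(0) = -8, h′′′(0) = -27.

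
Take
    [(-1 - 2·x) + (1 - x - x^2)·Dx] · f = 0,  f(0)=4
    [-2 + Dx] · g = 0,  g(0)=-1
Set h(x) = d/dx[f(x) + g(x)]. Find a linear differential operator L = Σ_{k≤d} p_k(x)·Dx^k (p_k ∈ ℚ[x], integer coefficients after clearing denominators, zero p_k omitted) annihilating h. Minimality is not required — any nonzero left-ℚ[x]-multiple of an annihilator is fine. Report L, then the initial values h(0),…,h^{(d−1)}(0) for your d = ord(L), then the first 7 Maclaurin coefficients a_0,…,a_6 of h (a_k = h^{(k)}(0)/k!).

f: a_k = 4, 4, 8, 12, 20, 32, 52, …
g: a_k = -1, -2, -2, -4/3, -2/3, -4/15, -4/45, …
f+g: L₀ = lclm(L_f,L_g), ord ≤ 1+1.
Derive L from L₀ (diff closure).
L = (10 + 44·x + 44·x^2 + 48·x^3 + 12·x^4) + (-7 - 24·x - 28·x^2 - 12·x^3 + 10·x^4 + 4·x^5)·Dx + (1 + x + 3·x^2 - 6·x^3 - 8·x^4 - 2·x^5)·Dx^2  (order 2).
h: a_k = 2, 12, 32, 232/3, 476/3, 4672/15, 26452/45, …
ICs: h(0) = 2, h′(0) = 12.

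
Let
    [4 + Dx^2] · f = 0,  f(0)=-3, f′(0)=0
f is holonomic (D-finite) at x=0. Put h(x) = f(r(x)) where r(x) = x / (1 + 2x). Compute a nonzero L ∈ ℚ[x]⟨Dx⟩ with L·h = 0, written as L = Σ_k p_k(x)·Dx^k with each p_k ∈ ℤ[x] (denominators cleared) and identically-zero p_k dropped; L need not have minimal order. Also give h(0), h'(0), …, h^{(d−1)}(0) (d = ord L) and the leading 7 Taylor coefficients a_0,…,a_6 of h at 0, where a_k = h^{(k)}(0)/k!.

f: a_k = -3, 0, 6, 0, -2, 0, 4/15, …
h₀=f(r): pull back L_f along r ⇒ L₀.
L = 4 + (4 + 24·x + 48·x^2 + 32·x^3)·Dx + (1 + 8·x + 24·x^2 + 32·x^3 + 16·x^4)·Dx^2  (order 2).
h: a_k = -3, 0, 6, -24, 70, -176, 6004/15, …
ICs: h(0) = -3, h′(0) = 0.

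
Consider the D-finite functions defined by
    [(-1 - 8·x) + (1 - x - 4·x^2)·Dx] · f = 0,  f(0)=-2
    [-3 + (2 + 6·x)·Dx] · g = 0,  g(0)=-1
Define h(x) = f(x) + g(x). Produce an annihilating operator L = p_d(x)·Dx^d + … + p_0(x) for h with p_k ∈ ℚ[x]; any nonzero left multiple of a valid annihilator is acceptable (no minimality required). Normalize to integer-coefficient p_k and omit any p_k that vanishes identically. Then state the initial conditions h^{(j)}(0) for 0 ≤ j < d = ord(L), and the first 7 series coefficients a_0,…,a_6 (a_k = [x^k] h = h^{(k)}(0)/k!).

f: a_k = -2, -2, -10, -18, -58, -130, -362, …
g: a_k = -1, -3/2, 9/8, -27/16, 405/128, -1701/256, 15309/1024, …
L₀ := lclm(L_f,L_g); ord L₀ ≤ 1+1.
L = (-69 - 387·x - 900·x^2 - 1440·x^3) + (49 + 318·x + 1257·x^2 + 3240·x^3 + 3600·x^4)·Dx + (2 - 46·x - 234·x^2 + 86·x^3 + 1440·x^4 + 1440·x^5)·Dx^2  (order 2).
h: a_k = -3, -7/2, -71/8, -315/16, -7019/128, -34981/256, -355379/1024, …
ICs: h(0) = -3, h′(0) = -7/2.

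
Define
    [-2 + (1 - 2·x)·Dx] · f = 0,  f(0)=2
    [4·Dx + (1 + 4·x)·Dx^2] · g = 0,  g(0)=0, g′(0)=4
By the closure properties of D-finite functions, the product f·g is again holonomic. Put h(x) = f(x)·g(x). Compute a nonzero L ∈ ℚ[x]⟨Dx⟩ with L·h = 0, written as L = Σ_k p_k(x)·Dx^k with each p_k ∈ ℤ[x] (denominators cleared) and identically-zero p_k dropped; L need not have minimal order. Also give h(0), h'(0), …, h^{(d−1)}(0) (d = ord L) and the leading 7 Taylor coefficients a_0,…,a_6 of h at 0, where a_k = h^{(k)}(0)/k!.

L = 8 + 24·x·Dx + (-1 - 2·x + 8·x^2)·Dx^2  (order 2).
h: a_k = 0, 8, 0, 128/3, -128/3, 4864/15, -3584/5, …
ICs: h(0) = 0, h′(0) = 8.

f: a_k = 2, 4, 8, 16, 32, 64, 128, …
g: a_k = 0, 4, -8, 64/3, -64, 1024/5, -2048/3, …
L₀ := L_f ⊗_s L_g (sym. prod.), ord ≤ 2.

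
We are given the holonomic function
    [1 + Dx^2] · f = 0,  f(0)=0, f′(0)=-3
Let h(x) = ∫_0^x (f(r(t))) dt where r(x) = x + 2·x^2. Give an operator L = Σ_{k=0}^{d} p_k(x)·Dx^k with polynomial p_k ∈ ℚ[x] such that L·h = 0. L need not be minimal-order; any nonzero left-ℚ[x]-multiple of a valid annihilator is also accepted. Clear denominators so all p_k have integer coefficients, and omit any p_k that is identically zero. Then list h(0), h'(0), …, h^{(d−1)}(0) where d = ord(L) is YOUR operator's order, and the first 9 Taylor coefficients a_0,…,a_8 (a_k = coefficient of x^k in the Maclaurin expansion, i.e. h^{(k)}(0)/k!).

L = (1 + 12·x + 48·x^2 + 64·x^3)·Dx - 4·Dx^2 + (1 + 4·x)·Dx^3  (order 3).
h: a_k = 0, 0, -3/2, -2, 1/8, 3/5, 239/240, 15/28, -1679/13440, …
ICs: h(0) = 0, h′(0) = 0, h′′(0) = -3.

f: a_k = 0, -3, 0, 1/2, 0, -1/40, 0, 1/1680, 0, …
Substitute x→r, Dx→(1/r')Dx; clear ⇒ L₀.
h=∫₀ˣh₀: take L = L₀·Dx.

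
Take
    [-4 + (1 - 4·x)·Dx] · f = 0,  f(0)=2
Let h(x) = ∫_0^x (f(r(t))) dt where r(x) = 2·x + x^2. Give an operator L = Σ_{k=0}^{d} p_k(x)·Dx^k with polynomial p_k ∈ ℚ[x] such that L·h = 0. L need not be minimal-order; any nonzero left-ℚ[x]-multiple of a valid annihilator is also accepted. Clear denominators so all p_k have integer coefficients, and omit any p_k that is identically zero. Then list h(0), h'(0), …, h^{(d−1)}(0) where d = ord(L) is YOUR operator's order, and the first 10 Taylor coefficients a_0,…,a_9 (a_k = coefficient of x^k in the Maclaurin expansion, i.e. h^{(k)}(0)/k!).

f: a_k = 2, 8, 32, 128, 512, 2048, 8192, 32768, 131072, 524288, …
Change of var in L_f (x↦r) gives L₀.
Integrate: L := L₀·Dx.
L = (8 + 8·x)·Dx + (-1 + 8·x + 4·x^2)·Dx^2  (order 2).
h: a_k = 0, 2, 8, 136/3, 288, 1952, 41344/3, 700544/7, 741888, 50283008/9, …
ICs: h(0) = 0, h′(0) = 2.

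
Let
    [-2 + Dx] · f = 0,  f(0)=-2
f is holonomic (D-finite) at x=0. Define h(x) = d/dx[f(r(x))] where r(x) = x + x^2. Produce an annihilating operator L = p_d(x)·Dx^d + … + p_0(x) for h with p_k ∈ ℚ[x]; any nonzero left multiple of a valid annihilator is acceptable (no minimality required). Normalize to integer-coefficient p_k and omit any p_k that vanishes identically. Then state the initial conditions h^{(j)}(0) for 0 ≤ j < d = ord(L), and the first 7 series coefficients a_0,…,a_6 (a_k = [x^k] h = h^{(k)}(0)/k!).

f: a_k = -2, -4, -4, -8/3, -4/3, -8/15, -8/45, …
L₀ from L_f via x↦r, Dx↦r'^{-1}Dx.
Derive L from L₀ (diff closure).
L = (4 + 8·x + 8·x^2) + (-1 - 2·x)·Dx  (order 1).
h: a_k = -4, -16, -32, -160/3, -208/3, -1216/15, -3712/45, …
ICs: h(0) = -4.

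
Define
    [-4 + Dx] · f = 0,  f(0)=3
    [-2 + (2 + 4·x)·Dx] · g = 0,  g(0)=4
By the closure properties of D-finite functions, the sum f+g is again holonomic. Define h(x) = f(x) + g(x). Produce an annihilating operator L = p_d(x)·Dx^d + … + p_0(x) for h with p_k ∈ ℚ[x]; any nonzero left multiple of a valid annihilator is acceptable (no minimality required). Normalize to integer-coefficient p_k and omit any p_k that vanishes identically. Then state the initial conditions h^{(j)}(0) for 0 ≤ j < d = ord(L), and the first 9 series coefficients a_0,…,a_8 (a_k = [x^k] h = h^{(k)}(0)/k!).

L = (20 + 32·x) + (-17 - 64·x - 64·x^2)·Dx + (3 + 14·x + 16·x^2)·Dx^2  (order 2).
h: a_k = 7, 16, 22, 34, 59/2, 291/10, 709/60, 7561/420, -28661/3360, …
ICs: h(0) = 7, h′(0) = 16.

f: a_k = 3, 12, 24, 32, 32, 128/5, 256/15, 1024/105, 512/105, …
g: a_k = 4, 4, -2, 2, -5/2, 7/2, -21/4, 33/4, -429/32, …
f+g: L₀ = lclm(L_f,L_g), ord ≤ 1+1.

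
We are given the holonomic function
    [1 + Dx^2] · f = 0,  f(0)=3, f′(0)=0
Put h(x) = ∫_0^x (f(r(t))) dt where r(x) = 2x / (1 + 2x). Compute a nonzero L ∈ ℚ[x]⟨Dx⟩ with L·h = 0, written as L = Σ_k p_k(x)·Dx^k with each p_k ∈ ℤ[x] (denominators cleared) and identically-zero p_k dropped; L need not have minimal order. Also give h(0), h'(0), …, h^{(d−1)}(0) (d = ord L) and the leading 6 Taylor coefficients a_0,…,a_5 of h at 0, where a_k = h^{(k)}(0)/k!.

L = 4·Dx + (4 + 24·x + 48·x^2 + 32·x^3)·Dx^2 + (1 + 8·x + 24·x^2 + 32·x^3 + 16·x^4)·Dx^3  (order 3).
h: a_k = 0, 3, 0, -2, 6, -14, …
ICs: h(0) = 0, h′(0) = 3, h′′(0) = 0.

f: a_k = 3, 0, -3/2, 0, 1/8, 0, …
f∘r: x↦r, Dx↦Dx/r' in L_f ⇒ L₀.
Integrate: L := L₀·Dx.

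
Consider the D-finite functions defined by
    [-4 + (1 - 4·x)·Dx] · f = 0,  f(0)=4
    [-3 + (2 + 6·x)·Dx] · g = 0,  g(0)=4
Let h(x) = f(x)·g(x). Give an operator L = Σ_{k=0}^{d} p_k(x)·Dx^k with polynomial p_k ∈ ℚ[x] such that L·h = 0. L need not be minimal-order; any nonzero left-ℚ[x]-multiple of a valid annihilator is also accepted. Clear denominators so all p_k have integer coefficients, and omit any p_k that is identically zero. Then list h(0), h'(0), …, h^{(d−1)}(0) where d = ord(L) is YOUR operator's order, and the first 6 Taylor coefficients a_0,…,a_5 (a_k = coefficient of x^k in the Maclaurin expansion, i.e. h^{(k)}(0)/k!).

f: a_k = 4, 16, 64, 256, 1024, 4096, …
g: a_k = 4, 6, -9/2, 27/4, -405/32, 1701/64, …
L₀ := L_f ⊗_s L_g (sym. prod.), ord ≤ 1.
L = (11 + 12·x) + (-2 + 2·x + 24·x^2)·Dx  (order 1).
h: a_k = 16, 88, 334, 1363, 43211/8, 347389/16, …
ICs: h(0) = 16.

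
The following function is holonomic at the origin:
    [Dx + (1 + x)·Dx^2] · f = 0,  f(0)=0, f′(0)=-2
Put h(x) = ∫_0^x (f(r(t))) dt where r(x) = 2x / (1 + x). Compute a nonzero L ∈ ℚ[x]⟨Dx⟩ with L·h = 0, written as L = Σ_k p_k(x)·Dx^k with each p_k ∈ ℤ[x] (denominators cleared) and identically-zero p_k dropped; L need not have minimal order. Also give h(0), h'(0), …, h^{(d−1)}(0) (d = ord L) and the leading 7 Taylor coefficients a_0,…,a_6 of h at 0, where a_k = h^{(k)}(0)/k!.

f: a_k = 0, -2, 1, -2/3, 1/2, -2/5, 1/3, …
Change of var in L_f (x↦r) gives L₀.
h=∫h₀ ⇒ L = L₀·Dx.
L = (4 + 6·x)·Dx^2 + (1 + 4·x + 3·x^2)·Dx^3  (order 3).
h: a_k = 0, 0, -2, 8/3, -13/3, 8, -242/15, …
ICs: h(0) = 0, h′(0) = 0, h′′(0) = -4.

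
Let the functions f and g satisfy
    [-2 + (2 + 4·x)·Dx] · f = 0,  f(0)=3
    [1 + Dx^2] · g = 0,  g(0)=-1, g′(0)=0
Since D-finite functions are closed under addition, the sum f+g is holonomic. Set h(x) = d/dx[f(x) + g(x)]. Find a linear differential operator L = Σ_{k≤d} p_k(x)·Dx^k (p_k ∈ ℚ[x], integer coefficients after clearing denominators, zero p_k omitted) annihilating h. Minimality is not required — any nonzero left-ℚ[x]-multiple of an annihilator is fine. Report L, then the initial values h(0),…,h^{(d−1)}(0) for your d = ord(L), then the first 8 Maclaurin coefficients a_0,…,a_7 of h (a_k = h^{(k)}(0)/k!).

L = (-4 - x - x^2) + (-1 - 3·x - 3·x^2 - 2·x^3)·Dx + (-4 - x - x^2)·Dx^2 + (-1 - 3·x - 3·x^2 - 2·x^3)·Dx^3  (order 3).
h: a_k = 3, -2, 9/2, -23/3, 105/8, -1417/60, 693/16, -202703/2520, …
ICs: h(0) = 3, h′(0) = -2, h′′(0) = 9.

f: a_k = 3, 3, -3/2, 3/2, -15/8, 21/8, -63/16, 99/16, …
g: a_k = -1, 0, 1/2, 0, -1/24, 0, 1/720, 0, …
Weyl lclm of L_f,L_g ⇒ L₀ (ord ≤ 3).
Derive L from L₀ (diff closure).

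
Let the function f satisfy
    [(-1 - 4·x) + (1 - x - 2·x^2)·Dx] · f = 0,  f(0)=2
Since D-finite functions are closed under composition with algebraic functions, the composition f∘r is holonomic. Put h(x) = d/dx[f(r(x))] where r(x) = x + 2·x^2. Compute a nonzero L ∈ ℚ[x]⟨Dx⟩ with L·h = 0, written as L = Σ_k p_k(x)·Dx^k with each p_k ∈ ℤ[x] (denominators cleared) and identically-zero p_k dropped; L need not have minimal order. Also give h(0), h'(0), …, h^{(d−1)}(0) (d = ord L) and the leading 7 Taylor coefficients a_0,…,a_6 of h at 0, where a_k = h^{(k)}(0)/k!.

f: a_k = 2, 2, 6, 10, 22, 42, 86, …
L₀ from L_f via x↦r, Dx↦r'^{-1}Dx.
h=h₀': d/dx-closure on L₀ ⇒ L.
L = (10 + 72·x + 240·x^2 + 544·x^3 + 1344·x^4 + 1920·x^5 + 1280·x^6) + (-1 - 7·x - 12·x^2 + 32·x^3 + 200·x^4 + 384·x^5 + 448·x^6 + 256·x^7)·Dx  (order 1).
h: a_k = 2, 20, 102, 424, 1690, 6684, 25102, …
ICs: h(0) = 2.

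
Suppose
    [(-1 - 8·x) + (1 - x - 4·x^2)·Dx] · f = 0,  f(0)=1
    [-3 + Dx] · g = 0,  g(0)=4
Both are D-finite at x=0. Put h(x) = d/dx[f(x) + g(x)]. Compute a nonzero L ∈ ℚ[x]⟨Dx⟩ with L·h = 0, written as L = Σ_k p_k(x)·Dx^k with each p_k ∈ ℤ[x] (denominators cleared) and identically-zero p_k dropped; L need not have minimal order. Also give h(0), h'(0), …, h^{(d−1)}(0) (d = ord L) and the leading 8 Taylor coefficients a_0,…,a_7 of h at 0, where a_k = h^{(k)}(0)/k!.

L = (72 + 1314·x + 1440·x^2 + 6336·x^3 + 3456·x^4) + (-45 - 426·x - 783·x^2 - 1968·x^3 + 720·x^4 + 1152·x^5)·Dx + (7 - 4·x + 101·x^2 - 48·x^3 - 624·x^4 - 384·x^5)·Dx^2  (order 2).
h: a_k = 13, 46, 81, 170, 731/2, 11103/10, 61983/20, 1305529/140, …
ICs: h(0) = 13, h′(0) = 46.

f: a_k = 1, 1, 5, 9, 29, 65, 181, 441, …
g: a_k = 4, 12, 18, 18, 27/2, 81/10, 81/20, 243/140, …
Weyl lclm of L_f,L_g ⇒ L₀ (ord ≤ 2).
h₀' ⇒ L via d/dx closure of L₀.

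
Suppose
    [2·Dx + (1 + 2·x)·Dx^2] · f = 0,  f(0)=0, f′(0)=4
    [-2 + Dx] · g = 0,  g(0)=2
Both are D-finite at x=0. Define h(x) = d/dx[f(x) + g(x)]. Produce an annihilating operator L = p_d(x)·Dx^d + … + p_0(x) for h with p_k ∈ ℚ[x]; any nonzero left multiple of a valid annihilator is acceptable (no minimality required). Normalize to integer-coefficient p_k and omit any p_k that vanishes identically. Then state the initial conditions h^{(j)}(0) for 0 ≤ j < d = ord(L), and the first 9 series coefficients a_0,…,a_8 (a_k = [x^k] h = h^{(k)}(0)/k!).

f: a_k = 0, 4, -4, 16/3, -8, 64/5, -64/3, 256/7, -64, …
g: a_k = 2, 4, 4, 8/3, 4/3, 8/15, 8/45, 16/315, 4/315, …
f+g: L₀ = lclm(L_f,L_g), ord ≤ 2+1.
Differentiate: ansatz ord ≤ ord L₀ ⇒ L.
L = (-6 - 4·x) + (1 - 4·x - 4·x^2)·Dx + (1 + 3·x + 2·x^2)·Dx^2  (order 2).
h: a_k = 8, 0, 24, -80/3, 200/3, -1904/15, 11536/45, -161248/315, 322568/315, …
ICs: h(0) = 8, h′(0) = 0.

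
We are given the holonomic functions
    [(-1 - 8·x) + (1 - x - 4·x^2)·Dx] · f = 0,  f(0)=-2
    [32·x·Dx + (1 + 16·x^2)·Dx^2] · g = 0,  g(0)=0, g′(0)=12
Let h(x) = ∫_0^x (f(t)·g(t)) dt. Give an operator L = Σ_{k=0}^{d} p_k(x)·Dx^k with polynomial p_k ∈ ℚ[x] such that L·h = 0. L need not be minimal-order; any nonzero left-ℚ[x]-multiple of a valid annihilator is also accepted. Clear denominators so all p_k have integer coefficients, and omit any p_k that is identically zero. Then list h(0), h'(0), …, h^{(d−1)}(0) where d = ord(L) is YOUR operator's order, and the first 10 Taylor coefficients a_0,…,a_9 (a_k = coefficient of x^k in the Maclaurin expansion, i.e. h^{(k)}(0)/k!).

f: a_k = -2, -2, -10, -18, -58, -130, -362, -882, -2330, -5858, …
g: a_k = 0, 12, 0, -64, 0, 3072/5, 0, -49152/7, 0, 262144/3, …
h₀=f·g: eliminate ⇒ L₀, order ≤ 1·2.
Integrate: L := L₀·Dx.
L = (8 + 32·x + 384·x^2)·Dx + (2 - 16·x + 64·x^2 + 384·x^3)·Dx^2 + (-1 + x - 12·x^2 + 16·x^3 + 64·x^4)·Dx^3  (order 3).
h: a_k = 0, 0, -12, -8, 2, -88/5, -3212/15, -8184/35, 6359/7, 25208/315, …
ICs: h(0) = 0, h′(0) = 0, h′′(0) = -24.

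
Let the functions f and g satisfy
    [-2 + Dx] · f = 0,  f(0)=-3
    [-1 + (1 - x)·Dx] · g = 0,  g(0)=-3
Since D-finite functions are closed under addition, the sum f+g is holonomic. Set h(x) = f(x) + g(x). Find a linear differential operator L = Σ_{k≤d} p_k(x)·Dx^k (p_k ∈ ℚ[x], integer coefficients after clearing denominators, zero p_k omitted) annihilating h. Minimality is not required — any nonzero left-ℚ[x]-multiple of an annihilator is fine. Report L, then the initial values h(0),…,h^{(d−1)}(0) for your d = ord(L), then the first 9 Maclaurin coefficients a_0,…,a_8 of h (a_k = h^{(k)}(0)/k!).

L = 4·x + (2 - 8·x + 4·x^2)·Dx + (-1 + 3·x - 2·x^2)·Dx^2  (order 2).
h: a_k = -6, -9, -9, -7, -5, -19/5, -49/15, -323/105, -317/105, …
ICs: h(0) = -6, h′(0) = -9.

f: a_k = -3, -6, -6, -4, -2, -4/5, -4/15, -8/105, -2/105, …
g: a_k = -3, -3, -3, -3, -3, -3, -3, -3, -3, …
Weyl lclm of L_f,L_g ⇒ L₀ (ord ≤ 2).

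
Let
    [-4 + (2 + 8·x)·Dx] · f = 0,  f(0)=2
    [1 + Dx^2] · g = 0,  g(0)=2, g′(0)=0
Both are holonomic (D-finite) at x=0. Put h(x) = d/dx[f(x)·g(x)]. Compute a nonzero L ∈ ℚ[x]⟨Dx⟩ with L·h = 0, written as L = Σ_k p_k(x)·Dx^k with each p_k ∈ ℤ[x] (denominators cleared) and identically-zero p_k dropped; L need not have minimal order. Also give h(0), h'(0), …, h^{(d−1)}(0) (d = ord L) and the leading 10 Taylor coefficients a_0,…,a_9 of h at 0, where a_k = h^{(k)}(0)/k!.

f: a_k = 2, 4, -4, 8, -20, 56, -168, 528, -1716, 5720, …
g: a_k = 2, 0, -1, 0, 1/12, 0, -1/360, 0, 1/20160, 0, …
Product ⇒ symmetric product L₀, ord ≤ 2.
h₀' ⇒ L via d/dx closure of L₀.
L = (-7 + 336·x + 736·x^2 + 256·x^3 + 256·x^4) + (44 + 144·x - 192·x^2 - 256·x^3)·Dx + (13 + 112·x + 288·x^2 + 256·x^3 + 256·x^4)·Dx^2  (order 2).
h: a_k = 8, -20, 36, -430/3, 1565/3, -56941/30, 630413/90, -32917807/1260, 55019889/560, -33742346581/90720, …
ICs: h(0) = 8, h′(0) = -20.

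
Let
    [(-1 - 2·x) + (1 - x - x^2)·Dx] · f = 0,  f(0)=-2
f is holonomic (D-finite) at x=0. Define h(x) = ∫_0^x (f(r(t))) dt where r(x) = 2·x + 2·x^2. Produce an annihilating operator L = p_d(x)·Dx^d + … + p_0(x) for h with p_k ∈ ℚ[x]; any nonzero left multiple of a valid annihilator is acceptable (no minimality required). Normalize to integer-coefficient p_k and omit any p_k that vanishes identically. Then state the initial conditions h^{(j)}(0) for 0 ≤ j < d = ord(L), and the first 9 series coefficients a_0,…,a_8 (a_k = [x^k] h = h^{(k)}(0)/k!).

L = (2 + 12·x + 24·x^2 + 16·x^3)·Dx + (-1 + 2·x + 6·x^2 + 8·x^3 + 4·x^4)·Dx^2  (order 2).
h: a_k = 0, -2, -2, -20/3, -20, -64, -216, -5232/7, -2640, …
ICs: h(0) = 0, h′(0) = -2.

f: a_k = -2, -2, -4, -6, -10, -16, -26, -42, -68, …
Substitute x→r, Dx→(1/r')Dx; clear ⇒ L₀.
Integrate: L := L₀·Dx.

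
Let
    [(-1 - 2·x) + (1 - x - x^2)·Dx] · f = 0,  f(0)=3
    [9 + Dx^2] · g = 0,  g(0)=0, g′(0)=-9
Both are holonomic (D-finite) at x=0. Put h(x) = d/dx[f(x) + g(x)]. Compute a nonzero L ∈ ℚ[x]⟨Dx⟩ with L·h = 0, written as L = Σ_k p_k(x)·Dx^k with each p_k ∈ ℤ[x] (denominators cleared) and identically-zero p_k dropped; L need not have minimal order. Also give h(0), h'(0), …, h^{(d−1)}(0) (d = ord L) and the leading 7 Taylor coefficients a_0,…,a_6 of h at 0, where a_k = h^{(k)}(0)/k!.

f: a_k = 3, 3, 6, 9, 15, 24, 39, …
g: a_k = 0, -9, 0, 27/2, 0, -243/40, 0, …
Weyl lclm of L_f,L_g ⇒ L₀ (ord ≤ 3).
Differentiate: ansatz ord ≤ ord L₀ ⇒ L.
L = (468 + 1026·x + 1170·x^2 + 450·x^3 + 630·x^4 + 486·x^5 + 162·x^6) + (-81 - 63·x + 252·x^2 + 45·x^3 - 90·x^4 + 153·x^5 + 189·x^6 + 54·x^7)·Dx + (52 + 114·x + 130·x^2 + 50·x^3 + 70·x^4 + 54·x^5 + 18·x^6)·Dx^2 + (-9 - 7·x + 28·x^2 + 5·x^3 - 10·x^4 + 17·x^5 + 21·x^6 + 6·x^7)·Dx^3  (order 3).
h: a_k = -6, 12, 135/2, 60, 717/8, 234, 36009/80, …
ICs: h(0) = -6, h′(0) = 12, h′′(0) = 135.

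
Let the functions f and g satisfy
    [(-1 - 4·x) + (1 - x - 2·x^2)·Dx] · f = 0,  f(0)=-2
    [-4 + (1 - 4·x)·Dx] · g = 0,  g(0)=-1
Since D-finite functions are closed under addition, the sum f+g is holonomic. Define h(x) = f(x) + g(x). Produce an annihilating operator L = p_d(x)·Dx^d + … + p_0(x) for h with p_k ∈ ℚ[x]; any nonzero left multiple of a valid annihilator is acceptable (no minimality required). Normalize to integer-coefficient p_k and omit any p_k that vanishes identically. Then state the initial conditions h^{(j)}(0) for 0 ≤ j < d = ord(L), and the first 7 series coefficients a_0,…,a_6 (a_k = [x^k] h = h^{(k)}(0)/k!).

f: a_k = -2, -2, -6, -10, -22, -42, -86, …
g: a_k = -1, -4, -16, -64, -256, -1024, -4096, …
f+g: L₀ = lclm(L_f,L_g), ord ≤ 1+1.
L = (-8 - 144·x + 96·x^2 - 128·x^3) + (26 - 28·x - 120·x^2 + 128·x^3 - 256·x^4)·Dx + (-3 + 19·x - 34·x^2 + 24·x^3 + 16·x^4 - 64·x^5)·Dx^2  (order 2).
h: a_k = -3, -6, -22, -74, -278, -1066, -4182, …
ICs: h(0) = -3, h′(0) = -6.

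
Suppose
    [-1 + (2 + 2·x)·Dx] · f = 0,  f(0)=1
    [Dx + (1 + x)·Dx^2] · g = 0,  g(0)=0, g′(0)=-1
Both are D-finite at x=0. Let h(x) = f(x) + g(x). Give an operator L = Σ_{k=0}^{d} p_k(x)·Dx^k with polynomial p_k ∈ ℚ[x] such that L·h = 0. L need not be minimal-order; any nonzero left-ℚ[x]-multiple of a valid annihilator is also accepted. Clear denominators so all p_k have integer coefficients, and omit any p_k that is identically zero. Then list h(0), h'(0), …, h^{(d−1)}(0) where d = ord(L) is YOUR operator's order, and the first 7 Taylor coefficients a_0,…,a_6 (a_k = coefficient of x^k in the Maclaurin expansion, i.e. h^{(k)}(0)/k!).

f: a_k = 1, 1/2, -1/8, 1/16, -5/128, 7/256, -21/1024, …
g: a_k = 0, -1, 1/2, -1/3, 1/4, -1/5, 1/6, …
Weyl lclm of L_f,L_g ⇒ L₀ (ord ≤ 3).
L = Dx + (5 + 5·x)·Dx^2 + (2 + 4·x + 2·x^2)·Dx^3  (order 3).
h: a_k = 1, -1/2, 3/8, -13/48, 27/128, -221/1280, 449/3072, …
ICs: h(0) = 1, h′(0) = -1/2, h′′(0) = 3/4.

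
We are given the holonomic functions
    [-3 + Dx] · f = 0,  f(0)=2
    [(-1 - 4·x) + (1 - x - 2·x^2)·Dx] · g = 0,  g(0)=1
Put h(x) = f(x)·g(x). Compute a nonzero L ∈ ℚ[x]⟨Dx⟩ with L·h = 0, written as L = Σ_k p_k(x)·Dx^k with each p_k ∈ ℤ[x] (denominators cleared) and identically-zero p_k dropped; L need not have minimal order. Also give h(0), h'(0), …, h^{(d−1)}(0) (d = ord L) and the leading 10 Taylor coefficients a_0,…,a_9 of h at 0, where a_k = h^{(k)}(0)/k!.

f: a_k = 2, 6, 9, 9, 27/4, 81/20, 81/40, 243/280, 729/2240, 243/2240, …
g: a_k = 1, 1, 3, 5, 11, 21, 43, 85, 171, 341, …
L₀ := L_f ⊗_s L_g (sym. prod.), ord ≤ 1.
L = (4 + x - 6·x^2) + (-1 + x + 2·x^2)·Dx  (order 1).
h: a_k = 2, 8, 21, 46, 379/4, 954/5, 15293/40, 107071/140, 3426681/2240, 244757/80, …
ICs: h(0) = 2.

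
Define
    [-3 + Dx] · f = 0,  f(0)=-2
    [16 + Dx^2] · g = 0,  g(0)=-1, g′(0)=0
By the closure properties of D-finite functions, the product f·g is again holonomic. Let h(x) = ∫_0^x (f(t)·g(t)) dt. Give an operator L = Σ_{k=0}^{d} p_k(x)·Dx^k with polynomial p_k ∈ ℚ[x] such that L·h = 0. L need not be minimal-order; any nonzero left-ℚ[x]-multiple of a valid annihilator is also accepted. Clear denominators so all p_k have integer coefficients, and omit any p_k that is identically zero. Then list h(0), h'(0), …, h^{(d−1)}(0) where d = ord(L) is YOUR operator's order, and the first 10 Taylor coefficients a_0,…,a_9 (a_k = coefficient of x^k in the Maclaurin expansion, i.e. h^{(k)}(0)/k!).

L = 25·Dx - 6·Dx^2 + Dx^3  (order 3).
h: a_k = 0, 2, 3, -7/3, -39/4, -527/60, -79/120, 1679/360, 25481/6720, 164833/181440, …
ICs: h(0) = 0, h′(0) = 2, h′′(0) = 6.

f: a_k = -2, -6, -9, -9, -27/4, -81/20, -81/40, -243/280, -729/2240, -243/2240, …
g: a_k = -1, 0, 8, 0, -32/3, 0, 256/45, 0, -512/315, 0, …
h₀=f·g: eliminate ⇒ L₀, order ≤ 1·2.
∫: right-multiply L₀ by Dx.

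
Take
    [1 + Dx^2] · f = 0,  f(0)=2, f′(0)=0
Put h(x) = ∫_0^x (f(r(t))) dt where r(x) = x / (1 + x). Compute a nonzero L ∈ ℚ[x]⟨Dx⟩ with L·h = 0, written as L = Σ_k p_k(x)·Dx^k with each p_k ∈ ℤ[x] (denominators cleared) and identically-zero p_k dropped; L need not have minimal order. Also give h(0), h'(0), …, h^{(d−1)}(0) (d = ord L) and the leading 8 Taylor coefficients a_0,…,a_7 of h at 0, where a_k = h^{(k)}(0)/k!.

f: a_k = 2, 0, -1, 0, 1/12, 0, -1/360, 0, …
Substitute x→r, Dx→(1/r')Dx; clear ⇒ L₀.
∫: right-multiply L₀ by Dx.
L = Dx + (2 + 6·x + 6·x^2 + 2·x^3)·Dx^2 + (1 + 4·x + 6·x^2 + 4·x^3 + x^4)·Dx^3  (order 3).
h: a_k = 0, 2, 0, -1/3, 1/2, -7/12, 11/18, -1501/2520, …
ICs: h(0) = 0, h′(0) = 2, h′′(0) = 0.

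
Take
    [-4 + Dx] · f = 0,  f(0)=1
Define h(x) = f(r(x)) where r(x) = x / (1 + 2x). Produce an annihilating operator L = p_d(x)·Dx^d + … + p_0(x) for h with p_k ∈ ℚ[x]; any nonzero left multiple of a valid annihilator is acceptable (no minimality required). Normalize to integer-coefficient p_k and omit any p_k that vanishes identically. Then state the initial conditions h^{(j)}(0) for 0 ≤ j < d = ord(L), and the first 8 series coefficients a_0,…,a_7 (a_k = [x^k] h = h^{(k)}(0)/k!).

L = -4 + (1 + 4·x + 4·x^2)·Dx  (order 1).
h: a_k = 1, 4, 0, -16/3, 32/3, -64/5, 256/45, 1280/63, …
ICs: h(0) = 1.

f: a_k = 1, 4, 8, 32/3, 32/3, 128/15, 256/45, 1024/315, …
h₀=f(r): pull back L_f along r ⇒ L₀.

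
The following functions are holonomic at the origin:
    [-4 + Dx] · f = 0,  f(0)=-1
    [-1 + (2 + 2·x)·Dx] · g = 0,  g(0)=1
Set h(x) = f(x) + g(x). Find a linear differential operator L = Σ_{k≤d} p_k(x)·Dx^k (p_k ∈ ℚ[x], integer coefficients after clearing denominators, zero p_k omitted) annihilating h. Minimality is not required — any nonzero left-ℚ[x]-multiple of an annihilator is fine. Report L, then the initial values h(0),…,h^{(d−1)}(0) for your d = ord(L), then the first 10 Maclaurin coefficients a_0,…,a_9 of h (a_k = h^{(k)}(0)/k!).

f: a_k = -1, -4, -8, -32/3, -32/3, -128/15, -256/45, -1024/315, -512/315, -2048/2835, …
g: a_k = 1, 1/2, -1/8, 1/16, -5/128, 7/256, -21/1024, 33/2048, -429/32768, 715/65536, …
Sum ⇒ L₀ = lclm(L_f,L_g) in ℚ(x)⟨Dx⟩.
L = (36 + 32·x) + (-65 - 128·x - 64·x^2)·Dx + (14 + 30·x + 16·x^2)·Dx^2  (order 2).
h: a_k = 0, -7/2, -65/8, -509/48, -4111/384, -32663/3840, -263089/46080, -2086757/645120, -16912351/10321920, -132190703/185794560, …
ICs: h(0) = 0, h′(0) = -7/2.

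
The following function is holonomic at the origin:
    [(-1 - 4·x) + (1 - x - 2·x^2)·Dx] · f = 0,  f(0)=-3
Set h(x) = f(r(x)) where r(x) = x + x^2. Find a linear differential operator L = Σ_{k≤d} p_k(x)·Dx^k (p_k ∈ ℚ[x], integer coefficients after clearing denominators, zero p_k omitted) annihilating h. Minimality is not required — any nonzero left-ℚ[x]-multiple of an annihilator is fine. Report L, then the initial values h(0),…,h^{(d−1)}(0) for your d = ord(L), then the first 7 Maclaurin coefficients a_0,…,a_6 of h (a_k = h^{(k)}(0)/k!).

L = (1 + 6·x + 12·x^2 + 8·x^3) + (-1 + x + 3·x^2 + 4·x^3 + 2·x^4)·Dx  (order 1).
h: a_k = -3, -3, -12, -33, -87, -240, -657, …
ICs: h(0) = -3.

f: a_k = -3, -3, -9, -15, -33, -63, -129, …
f∘r: x↦r, Dx↦Dx/r' in L_f ⇒ L₀.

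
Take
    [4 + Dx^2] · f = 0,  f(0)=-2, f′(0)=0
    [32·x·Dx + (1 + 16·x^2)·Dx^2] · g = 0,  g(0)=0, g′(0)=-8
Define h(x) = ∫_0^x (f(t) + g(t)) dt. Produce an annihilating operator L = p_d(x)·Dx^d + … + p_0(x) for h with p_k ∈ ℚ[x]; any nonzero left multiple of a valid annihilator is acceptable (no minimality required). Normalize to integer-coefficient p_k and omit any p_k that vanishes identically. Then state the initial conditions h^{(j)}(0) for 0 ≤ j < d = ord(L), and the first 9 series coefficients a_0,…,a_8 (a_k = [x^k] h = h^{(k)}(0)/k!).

L = (-6016·x + 102400·x^3 + 32768·x^5)·Dx^2 + (-28 + 1216·x^2 + 27648·x^4 + 16384·x^6)·Dx^3 + (-1504·x + 25600·x^3 + 8192·x^5)·Dx^4 + (-7 + 304·x^2 + 6912·x^4 + 4096·x^6)·Dx^5  (order 5).
h: a_k = 0, -2, -4, 4/3, 32/3, -4/15, -1024/15, 8/315, 4096/7, …
ICs: h(0) = 0, h′(0) = -2, h′′(0) = -8, h′′′(0) = 8, h′′′′(0) = 256.

f: a_k = -2, 0, 4, 0, -4/3, 0, 8/45, 0, -4/315, …
g: a_k = 0, -8, 0, 128/3, 0, -2048/5, 0, 32768/7, 0, …
f+g: L₀ = lclm(L_f,L_g), ord ≤ 2+2.
h=∫h₀ ⇒ L = L₀·Dx.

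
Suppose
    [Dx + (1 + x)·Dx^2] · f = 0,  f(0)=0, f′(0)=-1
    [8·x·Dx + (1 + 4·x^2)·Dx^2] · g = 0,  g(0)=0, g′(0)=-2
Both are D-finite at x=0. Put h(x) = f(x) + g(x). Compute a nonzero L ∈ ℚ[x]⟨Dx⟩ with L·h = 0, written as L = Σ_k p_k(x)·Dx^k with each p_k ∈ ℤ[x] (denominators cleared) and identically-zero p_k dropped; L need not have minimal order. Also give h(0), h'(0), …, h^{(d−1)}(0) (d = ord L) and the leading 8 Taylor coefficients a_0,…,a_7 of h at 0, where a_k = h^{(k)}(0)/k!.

L = (-8 - 24·x + 96·x^2 + 32·x^3)·Dx + (-10 - 16·x + 72·x^2 + 192·x^3 + 64·x^4)·Dx^2 + (-1 + 7·x + 8·x^2 + 32·x^3 + 48·x^4 + 16·x^5)·Dx^3  (order 3).
h: a_k = 0, -3, 1/2, 7/3, 1/4, -33/5, 1/6, 127/7, …
ICs: h(0) = 0, h′(0) = -3, h′′(0) = 1.

f: a_k = 0, -1, 1/2, -1/3, 1/4, -1/5, 1/6, -1/7, …
g: a_k = 0, -2, 0, 8/3, 0, -32/5, 0, 128/7, …
L₀ := lclm(L_f,L_g); ord L₀ ≤ 2+2.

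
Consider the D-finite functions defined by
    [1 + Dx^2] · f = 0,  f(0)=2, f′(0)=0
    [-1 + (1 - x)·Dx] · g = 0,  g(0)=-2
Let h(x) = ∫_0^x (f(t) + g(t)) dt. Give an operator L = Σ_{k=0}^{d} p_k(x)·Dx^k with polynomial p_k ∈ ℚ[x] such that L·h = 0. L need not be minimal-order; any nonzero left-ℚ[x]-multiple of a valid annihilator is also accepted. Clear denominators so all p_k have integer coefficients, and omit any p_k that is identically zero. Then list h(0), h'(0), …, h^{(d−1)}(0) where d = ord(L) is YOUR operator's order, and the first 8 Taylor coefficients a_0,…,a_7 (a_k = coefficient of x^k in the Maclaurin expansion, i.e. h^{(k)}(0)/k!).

f: a_k = 2, 0, -1, 0, 1/12, 0, -1/360, 0, …
g: a_k = -2, -2, -2, -2, -2, -2, -2, -2, …
L₀ := lclm(L_f,L_g); ord L₀ ≤ 2+1.
∫: right-multiply L₀ by Dx.
L = (-7 + 2·x - x^2)·Dx + (3 - 5·x + 3·x^2 - x^3)·Dx^2 + (-7 + 2·x - x^2)·Dx^3 + (3 - 5·x + 3·x^2 - x^3)·Dx^4  (order 4).
h: a_k = 0, 0, -1, -1, -1/2, -23/60, -1/3, -103/360, …
ICs: h(0) = 0, h′(0) = 0, h′′(0) = -2, h′′′(0) = -6.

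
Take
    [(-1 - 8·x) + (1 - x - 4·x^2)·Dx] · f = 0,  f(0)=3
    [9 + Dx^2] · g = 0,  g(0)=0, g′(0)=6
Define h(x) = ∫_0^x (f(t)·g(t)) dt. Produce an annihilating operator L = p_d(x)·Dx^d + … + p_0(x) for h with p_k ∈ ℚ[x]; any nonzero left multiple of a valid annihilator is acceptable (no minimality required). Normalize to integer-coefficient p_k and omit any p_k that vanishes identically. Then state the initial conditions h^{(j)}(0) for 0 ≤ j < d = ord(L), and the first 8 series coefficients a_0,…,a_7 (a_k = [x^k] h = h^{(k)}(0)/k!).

L = (-1 + 9·x + 36·x^2)·Dx + (2 + 16·x)·Dx^2 + (-1 + x + 4·x^2)·Dx^3  (order 3).
h: a_k = 0, 0, 9, 6, 63/4, 27, 2661/40, 18783/140, …
ICs: h(0) = 0, h′(0) = 0, h′′(0) = 18.

f: a_k = 3, 3, 15, 27, 87, 195, 543, 1323, …
g: a_k = 0, 6, 0, -9, 0, 81/20, 0, -243/280, …
Product ⇒ symmetric product L₀, ord ≤ 2.
h=∫₀ˣh₀: take L = L₀·Dx.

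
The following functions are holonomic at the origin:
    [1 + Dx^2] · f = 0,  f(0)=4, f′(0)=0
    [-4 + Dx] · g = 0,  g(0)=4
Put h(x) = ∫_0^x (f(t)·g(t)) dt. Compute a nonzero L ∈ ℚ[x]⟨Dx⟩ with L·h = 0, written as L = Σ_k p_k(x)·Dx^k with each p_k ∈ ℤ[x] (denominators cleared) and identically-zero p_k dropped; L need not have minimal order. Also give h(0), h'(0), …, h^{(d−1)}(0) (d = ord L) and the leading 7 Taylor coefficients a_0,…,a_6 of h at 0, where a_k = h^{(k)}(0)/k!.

L = 17·Dx - 8·Dx^2 + Dx^3  (order 3).
h: a_k = 0, 16, 32, 40, 104/3, 322/15, 404/45, …
ICs: h(0) = 0, h′(0) = 16, h′′(0) = 64.

f: a_k = 4, 0, -2, 0, 1/6, 0, -1/180, …
g: a_k = 4, 16, 32, 128/3, 128/3, 512/15, 1024/45, …
f·g: L₀ = L_f ⊗_s L_g, ord ≤ 2·1.
∫: right-multiply L₀ by Dx.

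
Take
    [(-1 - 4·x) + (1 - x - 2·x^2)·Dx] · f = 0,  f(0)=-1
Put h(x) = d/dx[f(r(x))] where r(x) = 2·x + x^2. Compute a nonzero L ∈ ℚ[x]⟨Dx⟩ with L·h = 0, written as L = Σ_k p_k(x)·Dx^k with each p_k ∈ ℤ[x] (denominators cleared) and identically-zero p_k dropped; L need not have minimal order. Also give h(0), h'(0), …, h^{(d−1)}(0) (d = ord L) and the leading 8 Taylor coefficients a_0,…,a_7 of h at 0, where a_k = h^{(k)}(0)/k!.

L = (13 + 52·x + 186·x^2 + 160·x^3 + 40·x^4) + (-1 - 5·x + 26·x^2 + 62·x^3 + 40·x^4 + 8·x^5)·Dx  (order 1).
h: a_k = -2, -26, -156, -956, -5270, -28206, -146328, -744216, …
ICs: h(0) = -2.

f: a_k = -1, -1, -3, -5, -11, -21, -43, -85, …
f∘r: x↦r, Dx↦Dx/r' in L_f ⇒ L₀.
h=h₀': d/dx-closure on L₀ ⇒ L.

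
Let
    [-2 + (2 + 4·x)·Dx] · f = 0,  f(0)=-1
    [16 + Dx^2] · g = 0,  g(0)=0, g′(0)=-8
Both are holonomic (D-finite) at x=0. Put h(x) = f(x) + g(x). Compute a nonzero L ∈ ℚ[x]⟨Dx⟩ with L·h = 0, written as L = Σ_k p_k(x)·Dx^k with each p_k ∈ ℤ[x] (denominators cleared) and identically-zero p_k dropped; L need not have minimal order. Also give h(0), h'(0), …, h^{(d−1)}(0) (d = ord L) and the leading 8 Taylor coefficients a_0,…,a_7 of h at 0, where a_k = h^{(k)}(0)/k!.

f: a_k = -1, -1, 1/2, -1/2, 5/8, -7/8, 21/16, -33/16, …
g: a_k = 0, -8, 0, 64/3, 0, -256/15, 0, 2048/315, …
L₀ := lclm(L_f,L_g); ord L₀ ≤ 1+2.
L = (-304 - 1024·x - 1024·x^2) + (240 + 1504·x + 3072·x^2 + 2048·x^3)·Dx + (-19 - 64·x - 64·x^2)·Dx^2 + (15 + 94·x + 192·x^2 + 128·x^3)·Dx^3  (order 3).
h: a_k = -1, -9, 1/2, 125/6, 5/8, -2153/120, 21/16, 22373/5040, …
ICs: h(0) = -1, h′(0) = -9, h′′(0) = 1.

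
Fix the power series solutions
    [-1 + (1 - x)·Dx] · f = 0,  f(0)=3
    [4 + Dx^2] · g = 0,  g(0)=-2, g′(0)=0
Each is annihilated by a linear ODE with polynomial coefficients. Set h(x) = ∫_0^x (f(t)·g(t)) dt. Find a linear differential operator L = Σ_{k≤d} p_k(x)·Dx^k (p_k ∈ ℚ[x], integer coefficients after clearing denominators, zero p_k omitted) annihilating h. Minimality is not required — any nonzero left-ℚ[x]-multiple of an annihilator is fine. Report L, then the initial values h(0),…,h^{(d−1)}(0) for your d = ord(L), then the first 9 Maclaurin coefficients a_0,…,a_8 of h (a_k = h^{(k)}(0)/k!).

f: a_k = 3, 3, 3, 3, 3, 3, 3, 3, 3, …
g: a_k = -2, 0, 4, 0, -4/3, 0, 8/45, 0, -4/315, …
L₀ := L_f ⊗_s L_g (sym. prod.), ord ≤ 2.
h=∫h₀ ⇒ L = L₀·Dx.
L = (-4 + 4·x)·Dx + 2·Dx^2 + (-1 + x)·Dx^3  (order 3).
h: a_k = 0, -6, -3, 2, 3/2, 2/5, 1/3, 38/105, 19/60, …
ICs: h(0) = 0, h′(0) = -6, h′′(0) = -6.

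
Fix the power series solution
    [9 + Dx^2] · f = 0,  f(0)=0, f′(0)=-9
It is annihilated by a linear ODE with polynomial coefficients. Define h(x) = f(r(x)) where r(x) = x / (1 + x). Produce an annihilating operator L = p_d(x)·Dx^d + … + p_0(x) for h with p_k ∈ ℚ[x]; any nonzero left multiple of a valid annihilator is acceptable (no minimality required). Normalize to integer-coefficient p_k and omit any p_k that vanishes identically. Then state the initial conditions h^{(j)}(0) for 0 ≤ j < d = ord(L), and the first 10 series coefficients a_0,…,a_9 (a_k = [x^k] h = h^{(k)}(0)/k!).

L = 9 + (2 + 6·x + 6·x^2 + 2·x^3)·Dx + (1 + 4·x + 6·x^2 + 4·x^3 + x^4)·Dx^2  (order 2).
h: a_k = 0, -9, 9, 9/2, -63/2, 2637/40, -765/8, 58059/560, -5679/80, -89433/4480, …
ICs: h(0) = 0, h′(0) = -9.

f: a_k = 0, -9, 0, 27/2, 0, -243/40, 0, 729/560, 0, -729/4480, …
L₀ from L_f via x↦r, Dx↦r'^{-1}Dx.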